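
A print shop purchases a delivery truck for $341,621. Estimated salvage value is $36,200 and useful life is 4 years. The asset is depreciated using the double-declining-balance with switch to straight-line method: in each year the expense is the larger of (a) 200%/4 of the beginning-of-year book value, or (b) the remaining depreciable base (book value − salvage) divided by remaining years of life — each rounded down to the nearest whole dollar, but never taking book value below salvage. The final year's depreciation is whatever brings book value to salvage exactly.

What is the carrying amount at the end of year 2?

$85,406

Depreciable base = $341,621 − $36,200 = $305,421.
Year 1: DB = ⌊$341,621 × 200%/4⌋ = $170,810; SL = ⌊$305,421/4⌋ = $76,355 → take DB $170,810. Book value $170,811.
Year 2: DB = ⌊$170,811 × 200%/4⌋ = $85,405; SL = ⌊$134,611/3⌋ = $44,870 → take DB $85,405. Book value $85,406.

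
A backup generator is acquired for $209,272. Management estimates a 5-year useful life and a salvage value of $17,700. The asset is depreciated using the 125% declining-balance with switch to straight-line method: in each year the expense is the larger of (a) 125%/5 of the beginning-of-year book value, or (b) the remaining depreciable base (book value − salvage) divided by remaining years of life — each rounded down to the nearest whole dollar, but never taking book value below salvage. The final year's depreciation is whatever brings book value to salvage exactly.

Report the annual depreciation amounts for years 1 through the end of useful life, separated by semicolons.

$52,318; $39,238; $33,338; $33,339; $33,339

Depreciable base = $209,272 − $17,700 = $191,572.
Year 1: DB = ⌊$209,272 × 125%/5⌋ = $52,318; SL = ⌊$191,572/5⌋ = $38,314 → take DB $52,318. Book value $156,954.
Year 2: DB = ⌊$156,954 × 125%/5⌋ = $39,238; SL = ⌊$139,254/4⌋ = $34,813 → take DB $39,238. Book value $117,716.
Year 3: DB = ⌊$117,716 × 125%/5⌋ = $29,429; SL = ⌊$100,016/3⌋ = $33,338 → take SL $33,338. Book value $84,378.
Year 4: DB = ⌊$84,378 × 125%/5⌋ = $21,094; SL = ⌊$66,678/2⌋ = $33,339 → take SL $33,339. Book value $51,039.
Year 5 (final): $51,039 − $17,700 = $33,339. Book value $17,700.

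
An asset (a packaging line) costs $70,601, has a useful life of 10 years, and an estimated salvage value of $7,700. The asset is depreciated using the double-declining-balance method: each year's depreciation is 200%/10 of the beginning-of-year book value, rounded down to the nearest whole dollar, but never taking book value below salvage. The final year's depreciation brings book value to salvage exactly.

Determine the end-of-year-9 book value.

$9,478

Depreciable base = $70,601 − $7,700 = $62,901.
Year 1: ⌊$70,601 × 200%/10⌋ = $14,120. Book value $56,481.
Year 2: ⌊$56,481 × 200%/10⌋ = $11,296. Book value $45,185.
Year 3: ⌊$45,185 × 200%/10⌋ = $9,037. Book value $36,148.
Year 4: ⌊$36,148 × 200%/10⌋ = $7,229. Book value $28,919.
Year 5: ⌊$28,919 × 200%/10⌋ = $5,783. Book value $23,136.
Year 6: ⌊$23,136 × 200%/10⌋ = $4,627. Book value $18,509.
Year 7: ⌊$18,509 × 200%/10⌋ = $3,701. Book value $14,808.
Year 8: ⌊$14,808 × 200%/10⌋ = $2,961. Book value $11,847.
Year 9: ⌊$11,847 × 200%/10⌋ = $2,369. Book value $9,478.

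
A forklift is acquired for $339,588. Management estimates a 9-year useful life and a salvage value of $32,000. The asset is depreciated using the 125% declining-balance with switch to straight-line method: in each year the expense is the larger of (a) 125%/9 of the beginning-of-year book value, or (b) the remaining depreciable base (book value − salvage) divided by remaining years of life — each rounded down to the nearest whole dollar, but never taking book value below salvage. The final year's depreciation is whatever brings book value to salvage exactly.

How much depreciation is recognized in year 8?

Depreciable base = $339,588 − $32,000 = $307,588.
Year 1: DB = ⌊$339,588 × 125%/9⌋ = $47,165; SL = ⌊$307,588/9⌋ = $34,176 → take DB $47,165. Book value $292,423.
Year 2: DB = ⌊$292,423 × 125%/9⌋ = $40,614; SL = ⌊$260,423/8⌋ = $32,552 → take DB $40,614. Book value $251,809.
Year 3: DB = ⌊$251,809 × 125%/9⌋ = $34,973; SL = ⌊$219,809/7⌋ = $31,401 → take DB $34,973. Book value $216,836.
Year 4: DB = ⌊$216,836 × 125%/9⌋ = $30,116; SL = ⌊$184,836/6⌋ = $30,806 → take SL $30,806. Book value $186,030.
Year 5: DB = ⌊$186,030 × 125%/9⌋ = $25,837; SL = ⌊$154,030/5⌋ = $30,806 → take SL $30,806. Book value $155,224.
Year 6: DB = ⌊$155,224 × 125%/9⌋ = $21,558; SL = ⌊$123,224/4⌋ = $30,806 → take SL $30,806. Book value $124,418.
Year 7: DB = ⌊$124,418 × 125%/9⌋ = $17,280; SL = ⌊$92,418/3⌋ = $30,806 → take SL $30,806. Book value $93,612.
Year 8: DB = ⌊$93,612 × 125%/9⌋ = $13,001; SL = ⌊$61,612/2⌋ = $30,806 → take SL $30,806. Book value $62,806.

$30,806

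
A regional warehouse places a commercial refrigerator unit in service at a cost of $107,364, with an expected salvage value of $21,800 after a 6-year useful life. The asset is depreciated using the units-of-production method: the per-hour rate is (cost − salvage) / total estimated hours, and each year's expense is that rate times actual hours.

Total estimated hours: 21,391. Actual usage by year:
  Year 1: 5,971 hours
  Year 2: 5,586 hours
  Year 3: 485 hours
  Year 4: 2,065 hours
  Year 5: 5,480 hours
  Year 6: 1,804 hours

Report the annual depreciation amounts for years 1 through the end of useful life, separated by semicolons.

$23,884; $22,344; $1,940; $8,260; $21,920; $7,216

Depreciable base = $107,364 − $21,800 = $85,564.
Rate = $85,564 / 21,391 hours = $4 per hour.
Year 1: 5,971 × $4 = $23,884. Book value $83,480.
Year 2: 5,586 × $4 = $22,344. Book value $61,136.
Year 3: 485 × $4 = $1,940. Book value $59,196.
Year 4: 2,065 × $4 = $8,260. Book value $50,936.
Year 5: 5,480 × $4 = $21,920. Book value $29,016.
Year 6: 1,804 × $4 = $7,216. Book value $21,800.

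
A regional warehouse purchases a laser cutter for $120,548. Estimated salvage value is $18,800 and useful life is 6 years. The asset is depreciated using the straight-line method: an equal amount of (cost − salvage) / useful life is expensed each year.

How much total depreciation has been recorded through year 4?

Depreciable base = $120,548 − $18,800 = $101,748.
Annual expense = $101,748 / 6 = $16,958.
End of year 1: book value $103,590.
End of year 2: book value $86,632.
End of year 3: book value $69,674.
End of year 4: book value $52,716.
Accumulated through year 4 = $120,548 − $52,716 = $67,832.

$67,832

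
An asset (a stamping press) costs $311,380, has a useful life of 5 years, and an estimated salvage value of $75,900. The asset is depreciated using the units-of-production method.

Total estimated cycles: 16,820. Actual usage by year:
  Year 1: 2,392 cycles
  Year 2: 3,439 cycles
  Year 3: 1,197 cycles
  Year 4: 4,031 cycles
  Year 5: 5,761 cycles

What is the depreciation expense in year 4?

$56,434

Depreciable base = $311,380 − $75,900 = $235,480.
Rate = $235,480 / 16,820 cycles = $14 per cycle.
Year 1: 2,392 × $14 = $33,488. Book value $277,892.
Year 2: 3,439 × $14 = $48,146. Book value $229,746.
Year 3: 1,197 × $14 = $16,758. Book value $212,988.
Year 4: 4,031 × $14 = $56,434. Book value $156,554.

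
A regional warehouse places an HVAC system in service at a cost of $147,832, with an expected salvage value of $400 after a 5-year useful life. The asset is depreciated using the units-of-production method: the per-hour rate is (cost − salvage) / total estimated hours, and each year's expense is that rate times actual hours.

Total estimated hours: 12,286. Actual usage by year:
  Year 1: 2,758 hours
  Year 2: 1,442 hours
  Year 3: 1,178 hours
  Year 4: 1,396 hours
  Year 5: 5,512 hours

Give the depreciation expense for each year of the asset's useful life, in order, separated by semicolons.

$33,096; $17,304; $14,136; $16,752; $66,144

Depreciable base = $147,832 − $400 = $147,432.
Rate = $147,432 / 12,286 hours = $12 per hour.
Year 1: 2,758 × $12 = $33,096. Book value $114,736.
Year 2: 1,442 × $12 = $17,304. Book value $97,432.
Year 3: 1,178 × $12 = $14,136. Book value $83,296.
Year 4: 1,396 × $12 = $16,752. Book value $66,544.
Year 5: 5,512 × $12 = $66,144. Book value $400.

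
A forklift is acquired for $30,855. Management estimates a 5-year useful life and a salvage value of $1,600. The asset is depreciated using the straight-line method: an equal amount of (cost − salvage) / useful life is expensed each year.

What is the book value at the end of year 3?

$13,302

Depreciable base = $30,855 − $1,600 = $29,255.
Annual expense = $29,255 / 5 = $5,851.
End of year 1: book value $25,004.
End of year 2: book value $19,153.
End of year 3: book value $13,302.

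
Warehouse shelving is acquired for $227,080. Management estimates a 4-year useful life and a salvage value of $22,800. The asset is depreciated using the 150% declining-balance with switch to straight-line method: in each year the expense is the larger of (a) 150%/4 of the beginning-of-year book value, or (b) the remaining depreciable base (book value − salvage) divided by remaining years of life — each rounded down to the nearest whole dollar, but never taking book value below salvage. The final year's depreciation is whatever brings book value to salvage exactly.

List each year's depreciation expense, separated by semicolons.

Depreciable base = $227,080 − $22,800 = $204,280.
Year 1: DB = ⌊$227,080 × 150%/4⌋ = $85,155; SL = ⌊$204,280/4⌋ = $51,070 → take DB $85,155. Book value $141,925.
Year 2: DB = ⌊$141,925 × 150%/4⌋ = $53,221; SL = ⌊$119,125/3⌋ = $39,708 → take DB $53,221. Book value $88,704.
Year 3: DB = ⌊$88,704 × 150%/4⌋ = $33,264; SL = ⌊$65,904/2⌋ = $32,952 → take DB $33,264. Book value $55,440.
Year 4 (final): $55,440 − $22,800 = $32,640. Book value $22,800.

$85,155; $53,221; $33,264; $32,640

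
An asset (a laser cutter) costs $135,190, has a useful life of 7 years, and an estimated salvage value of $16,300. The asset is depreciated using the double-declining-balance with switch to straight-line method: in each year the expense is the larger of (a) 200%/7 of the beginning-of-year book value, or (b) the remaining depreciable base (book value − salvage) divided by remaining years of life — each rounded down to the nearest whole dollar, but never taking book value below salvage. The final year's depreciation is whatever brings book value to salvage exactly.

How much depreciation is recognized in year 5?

Depreciable base = $135,190 − $16,300 = $118,890.
Year 1: DB = ⌊$135,190 × 200%/7⌋ = $38,625; SL = ⌊$118,890/7⌋ = $16,984 → take DB $38,625. Book value $96,565.
Year 2: DB = ⌊$96,565 × 200%/7⌋ = $27,590; SL = ⌊$80,265/6⌋ = $13,377 → take DB $27,590. Book value $68,975.
Year 3: DB = ⌊$68,975 × 200%/7⌋ = $19,707; SL = ⌊$52,675/5⌋ = $10,535 → take DB $19,707. Book value $49,268.
Year 4: DB = ⌊$49,268 × 200%/7⌋ = $14,076; SL = ⌊$32,968/4⌋ = $8,242 → take DB $14,076. Book value $35,192.
Year 5: DB = ⌊$35,192 × 200%/7⌋ = $10,054; SL = ⌊$18,892/3⌋ = $6,297 → take DB $10,054. Book value $25,138.

$10,054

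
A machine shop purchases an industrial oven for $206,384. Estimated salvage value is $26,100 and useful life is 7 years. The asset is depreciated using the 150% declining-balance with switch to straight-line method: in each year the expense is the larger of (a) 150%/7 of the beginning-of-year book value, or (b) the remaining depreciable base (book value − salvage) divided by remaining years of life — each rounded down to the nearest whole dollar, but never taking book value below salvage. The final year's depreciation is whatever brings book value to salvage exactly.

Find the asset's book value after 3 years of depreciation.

$100,109

Depreciable base = $206,384 − $26,100 = $180,284.
Year 1: DB = ⌊$206,384 × 150%/7⌋ = $44,225; SL = ⌊$180,284/7⌋ = $25,754 → take DB $44,225. Book value $162,159.
Year 2: DB = ⌊$162,159 × 150%/7⌋ = $34,748; SL = ⌊$136,059/6⌋ = $22,676 → take DB $34,748. Book value $127,411.
Year 3: DB = ⌊$127,411 × 150%/7⌋ = $27,302; SL = ⌊$101,311/5⌋ = $20,262 → take DB $27,302. Book value $100,109.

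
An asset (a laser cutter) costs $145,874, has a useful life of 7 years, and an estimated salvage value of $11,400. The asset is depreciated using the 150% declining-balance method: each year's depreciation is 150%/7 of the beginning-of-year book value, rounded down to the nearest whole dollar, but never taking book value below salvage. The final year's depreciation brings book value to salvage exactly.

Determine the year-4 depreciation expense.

$15,162

Depreciable base = $145,874 − $11,400 = $134,474.
Year 1: ⌊$145,874 × 150%/7⌋ = $31,258. Book value $114,616.
Year 2: ⌊$114,616 × 150%/7⌋ = $24,560. Book value $90,056.
Year 3: ⌊$90,056 × 150%/7⌋ = $19,297. Book value $70,759.
Year 4: ⌊$70,759 × 150%/7⌋ = $15,162. Book value $55,597.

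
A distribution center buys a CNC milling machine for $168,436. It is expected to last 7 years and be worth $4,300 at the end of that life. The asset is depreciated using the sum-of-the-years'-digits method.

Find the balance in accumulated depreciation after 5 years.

$146,550

Depreciable base = $168,436 − $4,300 = $164,136.
Sum of the years' digits = 7+6+5+4+3+2+1 = 28.
Year 1: $164,136 × 7/28 = $41,034. Book value $127,402.
Year 2: $164,136 × 6/28 = $35,172. Book value $92,230.
Year 3: $164,136 × 5/28 = $29,310. Book value $62,920.
Year 4: $164,136 × 4/28 = $23,448. Book value $39,472.
Year 5: $164,136 × 3/28 = $17,586. Book value $21,886.
Accumulated through year 5 = $168,436 − $21,886 = $146,550.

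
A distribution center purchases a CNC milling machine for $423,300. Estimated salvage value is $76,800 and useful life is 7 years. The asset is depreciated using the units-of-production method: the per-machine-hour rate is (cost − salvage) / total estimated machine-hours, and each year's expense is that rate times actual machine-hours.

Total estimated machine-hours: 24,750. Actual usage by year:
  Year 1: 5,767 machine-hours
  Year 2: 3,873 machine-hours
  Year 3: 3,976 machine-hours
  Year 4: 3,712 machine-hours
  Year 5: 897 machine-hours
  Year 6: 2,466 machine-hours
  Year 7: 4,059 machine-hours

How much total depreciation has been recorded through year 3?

Depreciable base = $423,300 − $76,800 = $346,500.
Rate = $346,500 / 24,750 machine-hours = $14 per machine-hour.
Year 1: 5,767 × $14 = $80,738. Book value $342,562.
Year 2: 3,873 × $14 = $54,222. Book value $288,340.
Year 3: 3,976 × $14 = $55,664. Book value $232,676.
Accumulated through year 3 = $423,300 − $232,676 = $190,624.

$190,624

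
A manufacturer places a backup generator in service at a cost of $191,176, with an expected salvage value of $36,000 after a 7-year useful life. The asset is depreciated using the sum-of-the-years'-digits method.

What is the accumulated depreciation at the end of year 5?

Depreciable base = $191,176 − $36,000 = $155,176.
Sum of the years' digits = 7+6+5+4+3+2+1 = 28.
Year 1: $155,176 × 7/28 = $38,794. Book value $152,382.
Year 2: $155,176 × 6/28 = $33,252. Book value $119,130.
Year 3: $155,176 × 5/28 = $27,710. Book value $91,420.
Year 4: $155,176 × 4/28 = $22,168. Book value $69,252.
Year 5: $155,176 × 3/28 = $16,626. Book value $52,626.
Accumulated through year 5 = $191,176 − $52,626 = $138,550.

$138,550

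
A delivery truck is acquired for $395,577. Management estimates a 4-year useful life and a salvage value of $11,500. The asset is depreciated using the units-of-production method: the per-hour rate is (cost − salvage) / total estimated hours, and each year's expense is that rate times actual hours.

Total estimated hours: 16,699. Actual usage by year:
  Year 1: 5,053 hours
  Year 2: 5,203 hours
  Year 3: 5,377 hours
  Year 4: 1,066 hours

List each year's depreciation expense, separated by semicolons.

Depreciable base = $395,577 − $11,500 = $384,077.
Rate = $384,077 / 16,699 hours = $23 per hour.
Year 1: 5,053 × $23 = $116,219. Book value $279,358.
Year 2: 5,203 × $23 = $119,669. Book value $159,689.
Year 3: 5,377 × $23 = $123,671. Book value $36,018.
Year 4: 1,066 × $23 = $24,518. Book value $11,500.

$116,219; $119,669; $123,671; $24,518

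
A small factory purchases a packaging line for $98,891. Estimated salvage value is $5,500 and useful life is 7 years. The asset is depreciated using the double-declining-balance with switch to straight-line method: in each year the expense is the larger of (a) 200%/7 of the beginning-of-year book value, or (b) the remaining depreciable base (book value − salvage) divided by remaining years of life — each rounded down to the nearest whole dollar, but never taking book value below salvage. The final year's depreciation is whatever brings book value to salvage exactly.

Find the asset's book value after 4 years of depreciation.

Depreciable base = $98,891 − $5,500 = $93,391.
Year 1: DB = ⌊$98,891 × 200%/7⌋ = $28,254; SL = ⌊$93,391/7⌋ = $13,341 → take DB $28,254. Book value $70,637.
Year 2: DB = ⌊$70,637 × 200%/7⌋ = $20,182; SL = ⌊$65,137/6⌋ = $10,856 → take DB $20,182. Book value $50,455.
Year 3: DB = ⌊$50,455 × 200%/7⌋ = $14,415; SL = ⌊$44,955/5⌋ = $8,991 → take DB $14,415. Book value $36,040.
Year 4: DB = ⌊$36,040 × 200%/7⌋ = $10,297; SL = ⌊$30,540/4⌋ = $7,635 → take DB $10,297. Book value $25,743.

$25,743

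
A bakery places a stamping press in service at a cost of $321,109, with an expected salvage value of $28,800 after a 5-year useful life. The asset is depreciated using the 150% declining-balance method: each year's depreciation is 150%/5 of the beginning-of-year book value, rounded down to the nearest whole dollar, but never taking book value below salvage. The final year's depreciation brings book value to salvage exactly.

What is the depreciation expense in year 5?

Depreciable base = $321,109 − $28,800 = $292,309.
Year 1: ⌊$321,109 × 150%/5⌋ = $96,332. Book value $224,777.
Year 2: ⌊$224,777 × 150%/5⌋ = $67,433. Book value $157,344.
Year 3: ⌊$157,344 × 150%/5⌋ = $47,203. Book value $110,141.
Year 4: ⌊$110,141 × 150%/5⌋ = $33,042. Book value $77,099.
Year 5 (final): $77,099 − $28,800 = $48,299. Book value $28,800.

$48,299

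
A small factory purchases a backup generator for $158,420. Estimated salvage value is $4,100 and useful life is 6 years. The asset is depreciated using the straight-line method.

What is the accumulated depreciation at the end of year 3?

$77,160

Depreciable base = $158,420 − $4,100 = $154,320.
Annual expense = $154,320 / 6 = $25,720.
End of year 1: book value $132,700.
End of year 2: book value $106,980.
End of year 3: book value $81,260.
Accumulated through year 3 = $158,420 − $81,260 = $77,160.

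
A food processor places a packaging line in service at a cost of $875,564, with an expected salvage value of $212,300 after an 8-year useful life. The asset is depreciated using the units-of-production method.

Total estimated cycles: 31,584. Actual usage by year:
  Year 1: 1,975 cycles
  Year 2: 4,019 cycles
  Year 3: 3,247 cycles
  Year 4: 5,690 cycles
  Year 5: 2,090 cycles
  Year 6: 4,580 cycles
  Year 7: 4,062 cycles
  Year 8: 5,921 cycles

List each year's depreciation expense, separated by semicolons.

Depreciable base = $875,564 − $212,300 = $663,264.
Rate = $663,264 / 31,584 cycles = $21 per cycle.
Year 1: 1,975 × $21 = $41,475. Book value $834,089.
Year 2: 4,019 × $21 = $84,399. Book value $749,690.
Year 3: 3,247 × $21 = $68,187. Book value $681,503.
Year 4: 5,690 × $21 = $119,490. Book value $562,013.
Year 5: 2,090 × $21 = $43,890. Book value $518,123.
Year 6: 4,580 × $21 = $96,180. Book value $421,943.
Year 7: 4,062 × $21 = $85,302. Book value $336,641.
Year 8: 5,921 × $21 = $124,341. Book value $212,300.

$41,475; $84,399; $68,187; $119,490; $43,890; $96,180; $85,302; $124,341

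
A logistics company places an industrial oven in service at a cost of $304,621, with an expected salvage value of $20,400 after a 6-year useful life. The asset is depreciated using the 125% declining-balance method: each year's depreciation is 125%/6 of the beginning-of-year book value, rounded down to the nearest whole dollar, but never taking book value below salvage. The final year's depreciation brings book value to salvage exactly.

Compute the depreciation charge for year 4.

$31,488

Depreciable base = $304,621 − $20,400 = $284,221.
Year 1: ⌊$304,621 × 125%/6⌋ = $63,462. Book value $241,159.
Year 2: ⌊$241,159 × 125%/6⌋ = $50,241. Book value $190,918.
Year 3: ⌊$190,918 × 125%/6⌋ = $39,774. Book value $151,144.
Year 4: ⌊$151,144 × 125%/6⌋ = $31,488. Book value $119,656.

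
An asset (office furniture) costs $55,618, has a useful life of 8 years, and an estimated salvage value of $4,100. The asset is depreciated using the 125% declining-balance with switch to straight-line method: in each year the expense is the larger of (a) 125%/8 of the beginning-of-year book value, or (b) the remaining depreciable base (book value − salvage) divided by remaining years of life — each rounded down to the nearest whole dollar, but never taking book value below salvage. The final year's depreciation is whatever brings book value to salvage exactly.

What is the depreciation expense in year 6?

$5,862

Depreciable base = $55,618 − $4,100 = $51,518.
Year 1: DB = ⌊$55,618 × 125%/8⌋ = $8,690; SL = ⌊$51,518/8⌋ = $6,439 → take DB $8,690. Book value $46,928.
Year 2: DB = ⌊$46,928 × 125%/8⌋ = $7,332; SL = ⌊$42,828/7⌋ = $6,118 → take DB $7,332. Book value $39,596.
Year 3: DB = ⌊$39,596 × 125%/8⌋ = $6,186; SL = ⌊$35,496/6⌋ = $5,916 → take DB $6,186. Book value $33,410.
Year 4: DB = ⌊$33,410 × 125%/8⌋ = $5,220; SL = ⌊$29,310/5⌋ = $5,862 → take SL $5,862. Book value $27,548.
Year 5: DB = ⌊$27,548 × 125%/8⌋ = $4,304; SL = ⌊$23,448/4⌋ = $5,862 → take SL $5,862. Book value $21,686.
Year 6: DB = ⌊$21,686 × 125%/8⌋ = $3,388; SL = ⌊$17,586/3⌋ = $5,862 → take SL $5,862. Book value $15,824.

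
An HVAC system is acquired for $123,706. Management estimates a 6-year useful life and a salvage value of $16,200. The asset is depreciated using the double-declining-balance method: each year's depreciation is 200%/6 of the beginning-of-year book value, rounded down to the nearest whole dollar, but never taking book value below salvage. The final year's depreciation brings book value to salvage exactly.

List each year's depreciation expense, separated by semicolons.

Depreciable base = $123,706 − $16,200 = $107,506.
Year 1: ⌊$123,706 × 200%/6⌋ = $41,235. Book value $82,471.
Year 2: ⌊$82,471 × 200%/6⌋ = $27,490. Book value $54,981.
Year 3: ⌊$54,981 × 200%/6⌋ = $18,327. Book value $36,654.
Year 4: ⌊$36,654 × 200%/6⌋ = $12,218. Book value $24,436.
Year 5: ⌊$24,436 × 200%/6⌋ = $8,145. Book value $16,291.
Year 6 (final): $16,291 − $16,200 = $91. Book value $16,200.

$41,235; $27,490; $18,327; $12,218; $8,145; $91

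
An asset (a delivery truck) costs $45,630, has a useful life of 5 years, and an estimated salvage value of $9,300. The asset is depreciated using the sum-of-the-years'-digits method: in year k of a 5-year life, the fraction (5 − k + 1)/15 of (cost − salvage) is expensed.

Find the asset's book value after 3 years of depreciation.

$16,566

Depreciable base = $45,630 − $9,300 = $36,330.
Sum of the years' digits = 5+4+3+2+1 = 15.
Year 1: $36,330 × 5/15 = $12,110. Book value $33,520.
Year 2: $36,330 × 4/15 = $9,688. Book value $23,832.
Year 3: $36,330 × 3/15 = $7,266. Book value $16,566.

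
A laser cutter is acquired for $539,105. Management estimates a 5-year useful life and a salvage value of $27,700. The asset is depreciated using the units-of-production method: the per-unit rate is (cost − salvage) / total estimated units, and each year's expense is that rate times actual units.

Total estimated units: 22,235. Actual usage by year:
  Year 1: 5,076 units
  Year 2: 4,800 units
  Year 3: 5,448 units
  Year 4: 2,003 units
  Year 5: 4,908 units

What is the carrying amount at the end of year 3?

$186,653

Depreciable base = $539,105 − $27,700 = $511,405.
Rate = $511,405 / 22,235 units = $23 per unit.
Year 1: 5,076 × $23 = $116,748. Book value $422,357.
Year 2: 4,800 × $23 = $110,400. Book value $311,957.
Year 3: 5,448 × $23 = $125,304. Book value $186,653.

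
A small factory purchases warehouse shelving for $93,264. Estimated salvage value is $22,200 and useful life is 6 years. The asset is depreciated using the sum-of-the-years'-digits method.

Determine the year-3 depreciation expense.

$13,536

Depreciable base = $93,264 − $22,200 = $71,064.
Sum of the years' digits = 6+5+4+3+2+1 = 21.
Year 1: $71,064 × 6/21 = $20,304. Book value $72,960.
Year 2: $71,064 × 5/21 = $16,920. Book value $56,040.
Year 3: $71,064 × 4/21 = $13,536. Book value $42,504.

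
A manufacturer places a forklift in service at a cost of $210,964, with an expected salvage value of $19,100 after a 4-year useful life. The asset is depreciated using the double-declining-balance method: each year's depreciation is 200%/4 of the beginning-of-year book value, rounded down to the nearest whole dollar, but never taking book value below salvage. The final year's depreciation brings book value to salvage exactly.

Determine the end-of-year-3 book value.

Depreciable base = $210,964 − $19,100 = $191,864.
Year 1: ⌊$210,964 × 200%/4⌋ = $105,482. Book value $105,482.
Year 2: ⌊$105,482 × 200%/4⌋ = $52,741. Book value $52,741.
Year 3: ⌊$52,741 × 200%/4⌋ = $26,370. Book value $26,371.

$26,371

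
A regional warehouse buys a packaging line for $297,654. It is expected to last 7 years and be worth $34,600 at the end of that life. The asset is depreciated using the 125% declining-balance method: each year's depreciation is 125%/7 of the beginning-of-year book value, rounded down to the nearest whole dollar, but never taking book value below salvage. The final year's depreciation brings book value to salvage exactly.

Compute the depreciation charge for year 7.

$56,840

Depreciable base = $297,654 − $34,600 = $263,054.
Year 1: ⌊$297,654 × 125%/7⌋ = $53,152. Book value $244,502.
Year 2: ⌊$244,502 × 125%/7⌋ = $43,661. Book value $200,841.
Year 3: ⌊$200,841 × 125%/7⌋ = $35,864. Book value $164,977.
Year 4: ⌊$164,977 × 125%/7⌋ = $29,460. Book value $135,517.
Year 5: ⌊$135,517 × 125%/7⌋ = $24,199. Book value $111,318.
Year 6: ⌊$111,318 × 125%/7⌋ = $19,878. Book value $91,440.
Year 7 (final): $91,440 − $34,600 = $56,840. Book value $34,600.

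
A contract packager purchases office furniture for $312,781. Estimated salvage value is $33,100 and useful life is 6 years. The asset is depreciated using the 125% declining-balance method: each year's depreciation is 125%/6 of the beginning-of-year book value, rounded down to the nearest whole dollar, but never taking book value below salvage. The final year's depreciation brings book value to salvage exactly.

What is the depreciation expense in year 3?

Depreciable base = $312,781 − $33,100 = $279,681.
Year 1: ⌊$312,781 × 125%/6⌋ = $65,162. Book value $247,619.
Year 2: ⌊$247,619 × 125%/6⌋ = $51,587. Book value $196,032.
Year 3: ⌊$196,032 × 125%/6⌋ = $40,840. Book value $155,192.

$40,840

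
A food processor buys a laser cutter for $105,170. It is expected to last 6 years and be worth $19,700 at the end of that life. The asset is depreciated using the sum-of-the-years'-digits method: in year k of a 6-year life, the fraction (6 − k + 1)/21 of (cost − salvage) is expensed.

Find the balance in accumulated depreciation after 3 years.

Depreciable base = $105,170 − $19,700 = $85,470.
Sum of the years' digits = 6+5+4+3+2+1 = 21.
Year 1: $85,470 × 6/21 = $24,420. Book value $80,750.
Year 2: $85,470 × 5/21 = $20,350. Book value $60,400.
Year 3: $85,470 × 4/21 = $16,280. Book value $44,120.
Accumulated through year 3 = $105,170 − $44,120 = $61,050.

$61,050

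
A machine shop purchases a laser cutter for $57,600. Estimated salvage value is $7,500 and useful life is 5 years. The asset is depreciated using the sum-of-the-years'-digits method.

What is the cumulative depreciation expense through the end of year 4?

$46,760

Depreciable base = $57,600 − $7,500 = $50,100.
Sum of the years' digits = 5+4+3+2+1 = 15.
Year 1: $50,100 × 5/15 = $16,700. Book value $40,900.
Year 2: $50,100 × 4/15 = $13,360. Book value $27,540.
Year 3: $50,100 × 3/15 = $10,020. Book value $17,520.
Year 4: $50,100 × 2/15 = $6,680. Book value $10,840.
Accumulated through year 4 = $57,600 − $10,840 = $46,760.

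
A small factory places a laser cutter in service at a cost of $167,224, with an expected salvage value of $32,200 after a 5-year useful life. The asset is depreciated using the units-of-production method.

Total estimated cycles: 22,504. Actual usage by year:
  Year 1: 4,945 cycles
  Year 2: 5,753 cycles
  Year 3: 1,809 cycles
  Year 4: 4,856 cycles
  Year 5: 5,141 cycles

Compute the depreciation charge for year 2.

$34,518

Depreciable base = $167,224 − $32,200 = $135,024.
Rate = $135,024 / 22,504 cycles = $6 per cycle.
Year 1: 4,945 × $6 = $29,670. Book value $137,554.
Year 2: 5,753 × $6 = $34,518. Book value $103,036.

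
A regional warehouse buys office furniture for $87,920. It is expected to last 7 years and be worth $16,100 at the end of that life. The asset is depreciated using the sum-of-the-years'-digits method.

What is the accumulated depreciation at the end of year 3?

$46,170

Depreciable base = $87,920 − $16,100 = $71,820.
Sum of the years' digits = 7+6+5+4+3+2+1 = 28.
Year 1: $71,820 × 7/28 = $17,955. Book value $69,965.
Year 2: $71,820 × 6/28 = $15,390. Book value $54,575.
Year 3: $71,820 × 5/28 = $12,825. Book value $41,750.
Accumulated through year 3 = $87,920 − $41,750 = $46,170.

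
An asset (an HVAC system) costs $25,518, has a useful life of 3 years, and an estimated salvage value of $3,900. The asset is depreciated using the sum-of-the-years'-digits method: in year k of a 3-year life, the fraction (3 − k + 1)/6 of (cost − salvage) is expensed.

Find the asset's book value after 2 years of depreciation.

$7,503

Depreciable base = $25,518 − $3,900 = $21,618.
Sum of the years' digits = 3+2+1 = 6.
Year 1: $21,618 × 3/6 = $10,809. Book value $14,709.
Year 2: $21,618 × 2/6 = $7,206. Book value $7,503.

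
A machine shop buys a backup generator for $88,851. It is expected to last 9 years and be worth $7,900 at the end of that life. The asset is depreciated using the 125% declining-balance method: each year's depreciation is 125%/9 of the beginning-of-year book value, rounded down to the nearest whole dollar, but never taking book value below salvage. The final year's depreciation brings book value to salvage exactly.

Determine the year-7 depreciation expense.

$5,031

Depreciable base = $88,851 − $7,900 = $80,951.
Year 1: ⌊$88,851 × 125%/9⌋ = $12,340. Book value $76,511.
Year 2: ⌊$76,511 × 125%/9⌋ = $10,626. Book value $65,885.
Year 3: ⌊$65,885 × 125%/9⌋ = $9,150. Book value $56,735.
Year 4: ⌊$56,735 × 125%/9⌋ = $7,879. Book value $48,856.
Year 5: ⌊$48,856 × 125%/9⌋ = $6,785. Book value $42,071.
Year 6: ⌊$42,071 × 125%/9⌋ = $5,843. Book value $36,228.
Year 7: ⌊$36,228 × 125%/9⌋ = $5,031. Book value $31,197.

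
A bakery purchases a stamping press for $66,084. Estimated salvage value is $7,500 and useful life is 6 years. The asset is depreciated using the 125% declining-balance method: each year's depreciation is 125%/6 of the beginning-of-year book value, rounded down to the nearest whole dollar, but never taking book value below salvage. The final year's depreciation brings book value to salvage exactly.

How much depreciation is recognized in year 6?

Depreciable base = $66,084 − $7,500 = $58,584.
Year 1: ⌊$66,084 × 125%/6⌋ = $13,767. Book value $52,317.
Year 2: ⌊$52,317 × 125%/6⌋ = $10,899. Book value $41,418.
Year 3: ⌊$41,418 × 125%/6⌋ = $8,628. Book value $32,790.
Year 4: ⌊$32,790 × 125%/6⌋ = $6,831. Book value $25,959.
Year 5: ⌊$25,959 × 125%/6⌋ = $5,408. Book value $20,551.
Year 6 (final): $20,551 − $7,500 = $13,051. Book value $7,500.

$13,051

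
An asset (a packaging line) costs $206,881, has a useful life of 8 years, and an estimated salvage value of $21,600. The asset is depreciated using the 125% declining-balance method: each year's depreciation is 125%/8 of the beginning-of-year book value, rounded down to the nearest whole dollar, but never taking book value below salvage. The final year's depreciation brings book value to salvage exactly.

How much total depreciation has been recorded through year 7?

Depreciable base = $206,881 − $21,600 = $185,281.
Year 1: ⌊$206,881 × 125%/8⌋ = $32,325. Book value $174,556.
Year 2: ⌊$174,556 × 125%/8⌋ = $27,274. Book value $147,282.
Year 3: ⌊$147,282 × 125%/8⌋ = $23,012. Book value $124,270.
Year 4: ⌊$124,270 × 125%/8⌋ = $19,417. Book value $104,853.
Year 5: ⌊$104,853 × 125%/8⌋ = $16,383. Book value $88,470.
Year 6: ⌊$88,470 × 125%/8⌋ = $13,823. Book value $74,647.
Year 7: ⌊$74,647 × 125%/8⌋ = $11,663. Book value $62,984.
Accumulated through year 7 = $206,881 − $62,984 = $143,897.

$143,897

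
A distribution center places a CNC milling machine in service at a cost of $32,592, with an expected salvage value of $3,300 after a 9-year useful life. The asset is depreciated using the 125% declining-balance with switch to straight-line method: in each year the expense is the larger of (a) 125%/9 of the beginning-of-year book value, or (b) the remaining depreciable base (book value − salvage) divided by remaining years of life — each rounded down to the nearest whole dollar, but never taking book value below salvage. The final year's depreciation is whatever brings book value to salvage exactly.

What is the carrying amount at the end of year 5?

$14,976

Depreciable base = $32,592 − $3,300 = $29,292.
Year 1: DB = ⌊$32,592 × 125%/9⌋ = $4,526; SL = ⌊$29,292/9⌋ = $3,254 → take DB $4,526. Book value $28,066.
Year 2: DB = ⌊$28,066 × 125%/9⌋ = $3,898; SL = ⌊$24,766/8⌋ = $3,095 → take DB $3,898. Book value $24,168.
Year 3: DB = ⌊$24,168 × 125%/9⌋ = $3,356; SL = ⌊$20,868/7⌋ = $2,981 → take DB $3,356. Book value $20,812.
Year 4: DB = ⌊$20,812 × 125%/9⌋ = $2,890; SL = ⌊$17,512/6⌋ = $2,918 → take SL $2,918. Book value $17,894.
Year 5: DB = ⌊$17,894 × 125%/9⌋ = $2,485; SL = ⌊$14,594/5⌋ = $2,918 → take SL $2,918. Book value $14,976.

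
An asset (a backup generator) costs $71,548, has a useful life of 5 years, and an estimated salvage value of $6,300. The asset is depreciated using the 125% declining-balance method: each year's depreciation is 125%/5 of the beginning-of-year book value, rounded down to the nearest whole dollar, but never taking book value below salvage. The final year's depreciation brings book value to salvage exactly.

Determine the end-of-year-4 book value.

$22,639

Depreciable base = $71,548 − $6,300 = $65,248.
Year 1: ⌊$71,548 × 125%/5⌋ = $17,887. Book value $53,661.
Year 2: ⌊$53,661 × 125%/5⌋ = $13,415. Book value $40,246.
Year 3: ⌊$40,246 × 125%/5⌋ = $10,061. Book value $30,185.
Year 4: ⌊$30,185 × 125%/5⌋ = $7,546. Book value $22,639.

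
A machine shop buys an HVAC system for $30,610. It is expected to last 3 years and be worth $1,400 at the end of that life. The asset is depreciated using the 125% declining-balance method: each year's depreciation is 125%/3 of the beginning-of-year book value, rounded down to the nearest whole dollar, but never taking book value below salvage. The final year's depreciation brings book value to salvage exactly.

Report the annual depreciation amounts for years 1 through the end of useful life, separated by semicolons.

Depreciable base = $30,610 − $1,400 = $29,210.
Year 1: ⌊$30,610 × 125%/3⌋ = $12,754. Book value $17,856.
Year 2: ⌊$17,856 × 125%/3⌋ = $7,440. Book value $10,416.
Year 3 (final): $10,416 − $1,400 = $9,016. Book value $1,400.

$12,754; $7,440; $9,016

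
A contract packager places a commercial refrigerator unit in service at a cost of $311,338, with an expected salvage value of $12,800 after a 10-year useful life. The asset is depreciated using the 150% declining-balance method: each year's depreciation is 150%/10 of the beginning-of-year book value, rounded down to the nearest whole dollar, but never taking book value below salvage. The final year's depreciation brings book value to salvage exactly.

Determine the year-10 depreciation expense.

$59,314

Depreciable base = $311,338 − $12,800 = $298,538.
Year 1: ⌊$311,338 × 150%/10⌋ = $46,700. Book value $264,638.
Year 2: ⌊$264,638 × 150%/10⌋ = $39,695. Book value $224,943.
Year 3: ⌊$224,943 × 150%/10⌋ = $33,741. Book value $191,202.
Year 4: ⌊$191,202 × 150%/10⌋ = $28,680. Book value $162,522.
Year 5: ⌊$162,522 × 150%/10⌋ = $24,378. Book value $138,144.
Year 6: ⌊$138,144 × 150%/10⌋ = $20,721. Book value $117,423.
Year 7: ⌊$117,423 × 150%/10⌋ = $17,613. Book value $99,810.
Year 8: ⌊$99,810 × 150%/10⌋ = $14,971. Book value $84,839.
Year 9: ⌊$84,839 × 150%/10⌋ = $12,725. Book value $72,114.
Year 10 (final): $72,114 − $12,800 = $59,314. Book value $12,800.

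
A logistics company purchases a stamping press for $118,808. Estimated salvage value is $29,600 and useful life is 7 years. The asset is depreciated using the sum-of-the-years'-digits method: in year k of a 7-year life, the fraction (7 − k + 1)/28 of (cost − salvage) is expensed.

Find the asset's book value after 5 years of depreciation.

Depreciable base = $118,808 − $29,600 = $89,208.
Sum of the years' digits = 7+6+5+4+3+2+1 = 28.
Year 1: $89,208 × 7/28 = $22,302. Book value $96,506.
Year 2: $89,208 × 6/28 = $19,116. Book value $77,390.
Year 3: $89,208 × 5/28 = $15,930. Book value $61,460.
Year 4: $89,208 × 4/28 = $12,744. Book value $48,716.
Year 5: $89,208 × 3/28 = $9,558. Book value $39,158.

$39,158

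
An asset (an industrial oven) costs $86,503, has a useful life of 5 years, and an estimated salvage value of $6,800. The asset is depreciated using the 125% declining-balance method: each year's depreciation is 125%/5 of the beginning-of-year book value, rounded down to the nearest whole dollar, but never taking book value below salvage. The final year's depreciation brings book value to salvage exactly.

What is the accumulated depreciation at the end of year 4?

Depreciable base = $86,503 − $6,800 = $79,703.
Year 1: ⌊$86,503 × 125%/5⌋ = $21,625. Book value $64,878.
Year 2: ⌊$64,878 × 125%/5⌋ = $16,219. Book value $48,659.
Year 3: ⌊$48,659 × 125%/5⌋ = $12,164. Book value $36,495.
Year 4: ⌊$36,495 × 125%/5⌋ = $9,123. Book value $27,372.
Accumulated through year 4 = $86,503 − $27,372 = $59,131.

$59,131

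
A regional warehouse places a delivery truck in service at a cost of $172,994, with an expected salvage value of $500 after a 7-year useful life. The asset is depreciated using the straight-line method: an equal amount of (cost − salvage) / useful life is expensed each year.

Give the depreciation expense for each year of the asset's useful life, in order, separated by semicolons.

$24,642; $24,642; $24,642; $24,642; $24,642; $24,642; $24,642

Depreciable base = $172,994 − $500 = $172,494.
Annual expense = $172,494 / 7 = $24,642.
End of year 1: book value $148,352.
End of year 2: book value $123,710.
End of year 3: book value $99,068.
End of year 4: book value $74,426.
End of year 5: book value $49,784.
End of year 6: book value $25,142.
End of year 7: book value $500.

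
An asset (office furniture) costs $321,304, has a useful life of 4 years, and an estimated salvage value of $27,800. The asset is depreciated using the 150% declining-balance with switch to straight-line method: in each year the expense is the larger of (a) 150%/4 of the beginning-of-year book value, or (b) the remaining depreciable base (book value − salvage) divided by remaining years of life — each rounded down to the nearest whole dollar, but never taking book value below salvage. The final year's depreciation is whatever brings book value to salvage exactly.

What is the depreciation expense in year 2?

Depreciable base = $321,304 − $27,800 = $293,504.
Year 1: DB = ⌊$321,304 × 150%/4⌋ = $120,489; SL = ⌊$293,504/4⌋ = $73,376 → take DB $120,489. Book value $200,815.
Year 2: DB = ⌊$200,815 × 150%/4⌋ = $75,305; SL = ⌊$173,015/3⌋ = $57,671 → take DB $75,305. Book value $125,510.

$75,305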